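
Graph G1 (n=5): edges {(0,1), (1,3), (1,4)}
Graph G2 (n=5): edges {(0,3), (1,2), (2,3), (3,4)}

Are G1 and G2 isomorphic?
No, not isomorphic

The graphs are NOT isomorphic.

Degrees in G1: deg(0)=1, deg(1)=3, deg(2)=0, deg(3)=1, deg(4)=1.
Sorted degree sequence of G1: [3, 1, 1, 1, 0].
Degrees in G2: deg(0)=1, deg(1)=1, deg(2)=2, deg(3)=3, deg(4)=1.
Sorted degree sequence of G2: [3, 2, 1, 1, 1].
The (sorted) degree sequence is an isomorphism invariant, so since G1 and G2 have different degree sequences they cannot be isomorphic.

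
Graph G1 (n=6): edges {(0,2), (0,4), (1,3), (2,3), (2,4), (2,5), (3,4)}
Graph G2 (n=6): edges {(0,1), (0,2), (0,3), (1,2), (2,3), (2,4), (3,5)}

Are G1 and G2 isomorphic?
Yes, isomorphic

The graphs are isomorphic.
One valid mapping φ: V(G1) → V(G2): 0→1, 1→5, 2→2, 3→3, 4→0, 5→4

Verify φ preserves adjacency — for each edge of G1, its image is an edge of G2:
  (0,2) → (φ(0),φ(2)) = (1,2) ∈ E(G2) ✓
  (0,4) → (φ(0),φ(4)) = (0,1) ∈ E(G2) ✓
  (1,3) → (φ(1),φ(3)) = (3,5) ∈ E(G2) ✓
  (2,3) → (φ(2),φ(3)) = (2,3) ∈ E(G2) ✓
  (2,4) → (φ(2),φ(4)) = (0,2) ∈ E(G2) ✓
  (2,5) → (φ(2),φ(5)) = (2,4) ∈ E(G2) ✓
  (3,4) → (φ(3),φ(4)) = (0,3) ∈ E(G2) ✓
All 7 edges of G1 map to edges of G2, and |E(G1)| = |E(G2)| = 7, so φ is a bijection on edges as well as vertices. Hence G1 ≅ G2.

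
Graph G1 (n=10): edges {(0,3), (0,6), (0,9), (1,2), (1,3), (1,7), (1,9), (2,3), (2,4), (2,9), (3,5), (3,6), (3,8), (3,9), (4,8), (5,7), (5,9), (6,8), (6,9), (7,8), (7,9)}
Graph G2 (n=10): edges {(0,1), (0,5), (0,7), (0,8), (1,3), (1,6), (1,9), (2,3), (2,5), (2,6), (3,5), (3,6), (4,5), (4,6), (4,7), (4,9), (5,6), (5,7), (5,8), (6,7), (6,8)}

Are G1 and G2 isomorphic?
Yes, isomorphic

The graphs are isomorphic.
One valid mapping φ: V(G1) → V(G2): 0→2, 1→7, 2→4, 3→6, 4→9, 5→8, 6→3, 7→0, 8→1, 9→5

Verify φ preserves adjacency — for each edge of G1, its image is an edge of G2:
  (0,3) → (φ(0),φ(3)) = (2,6) ∈ E(G2) ✓
  (0,6) → (φ(0),φ(6)) = (2,3) ∈ E(G2) ✓
  (0,9) → (φ(0),φ(9)) = (2,5) ∈ E(G2) ✓
  (1,2) → (φ(1),φ(2)) = (4,7) ∈ E(G2) ✓
  (1,3) → (φ(1),φ(3)) = (6,7) ∈ E(G2) ✓
  (1,7) → (φ(1),φ(7)) = (0,7) ∈ E(G2) ✓
  (1,9) → (φ(1),φ(9)) = (5,7) ∈ E(G2) ✓
  (2,3) → (φ(2),φ(3)) = (4,6) ∈ E(G2) ✓
  (2,4) → (φ(2),φ(4)) = (4,9) ∈ E(G2) ✓
  (2,9) → (φ(2),φ(9)) = (4,5) ∈ E(G2) ✓
  (3,5) → (φ(3),φ(5)) = (6,8) ∈ E(G2) ✓
  (3,6) → (φ(3),φ(6)) = (3,6) ∈ E(G2) ✓
  (3,8) → (φ(3),φ(8)) = (1,6) ∈ E(G2) ✓
  (3,9) → (φ(3),φ(9)) = (5,6) ∈ E(G2) ✓
  (4,8) → (φ(4),φ(8)) = (1,9) ∈ E(G2) ✓
  (5,7) → (φ(5),φ(7)) = (0,8) ∈ E(G2) ✓
  (5,9) → (φ(5),φ(9)) = (5,8) ∈ E(G2) ✓
  (6,8) → (φ(6),φ(8)) = (1,3) ∈ E(G2) ✓
  (6,9) → (φ(6),φ(9)) = (3,5) ∈ E(G2) ✓
  (7,8) → (φ(7),φ(8)) = (0,1) ∈ E(G2) ✓
  (7,9) → (φ(7),φ(9)) = (0,5) ∈ E(G2) ✓
All 21 edges of G1 map to edges of G2, and |E(G1)| = |E(G2)| = 21, so φ is a bijection on edges as well as vertices. Hence G1 ≅ G2.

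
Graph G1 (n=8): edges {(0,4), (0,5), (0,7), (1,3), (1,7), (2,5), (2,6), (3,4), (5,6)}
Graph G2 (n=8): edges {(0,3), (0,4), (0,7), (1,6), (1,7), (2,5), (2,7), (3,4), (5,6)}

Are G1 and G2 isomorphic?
Yes, isomorphic

The graphs are isomorphic.
One valid mapping φ: V(G1) → V(G2): 0→7, 1→6, 2→3, 3→5, 4→2, 5→0, 6→4, 7→1

Verify φ preserves adjacency — for each edge of G1, its image is an edge of G2:
  (0,4) → (φ(0),φ(4)) = (2,7) ∈ E(G2) ✓
  (0,5) → (φ(0),φ(5)) = (0,7) ∈ E(G2) ✓
  (0,7) → (φ(0),φ(7)) = (1,7) ∈ E(G2) ✓
  (1,3) → (φ(1),φ(3)) = (5,6) ∈ E(G2) ✓
  (1,7) → (φ(1),φ(7)) = (1,6) ∈ E(G2) ✓
  (2,5) → (φ(2),φ(5)) = (0,3) ∈ E(G2) ✓
  (2,6) → (φ(2),φ(6)) = (3,4) ∈ E(G2) ✓
  (3,4) → (φ(3),φ(4)) = (2,5) ∈ E(G2) ✓
  (5,6) → (φ(5),φ(6)) = (0,4) ∈ E(G2) ✓
All 9 edges of G1 map to edges of G2, and |E(G1)| = |E(G2)| = 9, so φ is a bijection on edges as well as vertices. Hence G1 ≅ G2.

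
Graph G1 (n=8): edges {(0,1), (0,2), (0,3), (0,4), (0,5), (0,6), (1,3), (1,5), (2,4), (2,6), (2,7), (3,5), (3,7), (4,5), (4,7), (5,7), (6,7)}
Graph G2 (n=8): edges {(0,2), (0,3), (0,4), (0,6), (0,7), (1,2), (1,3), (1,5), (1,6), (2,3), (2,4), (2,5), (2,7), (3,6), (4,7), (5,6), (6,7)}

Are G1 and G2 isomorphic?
Yes, isomorphic

The graphs are isomorphic.
One valid mapping φ: V(G1) → V(G2): 0→2, 1→4, 2→1, 3→7, 4→3, 5→0, 6→5, 7→6

Verify φ preserves adjacency — for each edge of G1, its image is an edge of G2:
  (0,1) → (φ(0),φ(1)) = (2,4) ∈ E(G2) ✓
  (0,2) → (φ(0),φ(2)) = (1,2) ∈ E(G2) ✓
  (0,3) → (φ(0),φ(3)) = (2,7) ∈ E(G2) ✓
  (0,4) → (φ(0),φ(4)) = (2,3) ∈ E(G2) ✓
  (0,5) → (φ(0),φ(5)) = (0,2) ∈ E(G2) ✓
  (0,6) → (φ(0),φ(6)) = (2,5) ∈ E(G2) ✓
  (1,3) → (φ(1),φ(3)) = (4,7) ∈ E(G2) ✓
  (1,5) → (φ(1),φ(5)) = (0,4) ∈ E(G2) ✓
  (2,4) → (φ(2),φ(4)) = (1,3) ∈ E(G2) ✓
  (2,6) → (φ(2),φ(6)) = (1,5) ∈ E(G2) ✓
  (2,7) → (φ(2),φ(7)) = (1,6) ∈ E(G2) ✓
  (3,5) → (φ(3),φ(5)) = (0,7) ∈ E(G2) ✓
  (3,7) → (φ(3),φ(7)) = (6,7) ∈ E(G2) ✓
  (4,5) → (φ(4),φ(5)) = (0,3) ∈ E(G2) ✓
  (4,7) → (φ(4),φ(7)) = (3,6) ∈ E(G2) ✓
  (5,7) → (φ(5),φ(7)) = (0,6) ∈ E(G2) ✓
  (6,7) → (φ(6),φ(7)) = (5,6) ∈ E(G2) ✓
All 17 edges of G1 map to edges of G2, and |E(G1)| = |E(G2)| = 17, so φ is a bijection on edges as well as vertices. Hence G1 ≅ G2.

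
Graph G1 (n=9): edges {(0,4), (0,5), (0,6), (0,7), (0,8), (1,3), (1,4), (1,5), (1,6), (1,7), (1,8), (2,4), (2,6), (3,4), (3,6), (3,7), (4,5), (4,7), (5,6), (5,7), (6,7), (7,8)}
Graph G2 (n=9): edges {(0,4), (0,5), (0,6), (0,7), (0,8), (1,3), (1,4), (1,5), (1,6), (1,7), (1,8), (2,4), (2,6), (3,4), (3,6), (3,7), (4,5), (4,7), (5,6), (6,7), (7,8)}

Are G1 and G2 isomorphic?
No, not isomorphic

The graphs are NOT isomorphic.

Counting edges: G1 has 22 edge(s); G2 has 21 edge(s).
Edge count is an isomorphism invariant (a bijection on vertices induces a bijection on edges), so differing edge counts rule out isomorphism.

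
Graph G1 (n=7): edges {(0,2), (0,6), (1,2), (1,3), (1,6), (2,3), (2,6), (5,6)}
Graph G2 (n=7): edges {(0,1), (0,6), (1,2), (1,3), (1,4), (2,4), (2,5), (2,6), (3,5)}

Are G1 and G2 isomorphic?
No, not isomorphic

The graphs are NOT isomorphic.

Connected components of G1: 2 component(s) with vertex sets [[4], [0, 1, 2, 3, 5, 6]], sizes [1, 6].
Connected components of G2: 1 component(s) with vertex sets [[0, 1, 2, 3, 4, 5, 6]], sizes [7].
The number of connected components (and the multiset of component sizes) is an isomorphism invariant — an isomorphism maps each component of G1 bijectively onto a component of G2. Since G1 has 2 component(s) and G2 has 1, they cannot be isomorphic.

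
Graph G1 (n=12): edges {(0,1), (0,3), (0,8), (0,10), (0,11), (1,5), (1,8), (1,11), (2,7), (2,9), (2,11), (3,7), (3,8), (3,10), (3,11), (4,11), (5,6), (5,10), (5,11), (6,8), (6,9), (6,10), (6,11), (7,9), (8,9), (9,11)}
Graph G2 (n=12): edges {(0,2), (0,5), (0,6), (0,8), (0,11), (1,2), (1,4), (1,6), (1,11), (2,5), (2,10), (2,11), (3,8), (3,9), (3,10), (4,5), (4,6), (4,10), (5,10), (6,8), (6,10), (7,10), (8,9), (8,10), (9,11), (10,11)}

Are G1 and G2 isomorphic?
Yes, isomorphic

The graphs are isomorphic.
One valid mapping φ: V(G1) → V(G2): 0→2, 1→5, 2→3, 3→11, 4→7, 5→4, 6→6, 7→9, 8→0, 9→8, 10→1, 11→10

Verify φ preserves adjacency — for each edge of G1, its image is an edge of G2:
  (0,1) → (φ(0),φ(1)) = (2,5) ∈ E(G2) ✓
  (0,3) → (φ(0),φ(3)) = (2,11) ∈ E(G2) ✓
  (0,8) → (φ(0),φ(8)) = (0,2) ∈ E(G2) ✓
  (0,10) → (φ(0),φ(10)) = (1,2) ∈ E(G2) ✓
  (0,11) → (φ(0),φ(11)) = (2,10) ∈ E(G2) ✓
  (1,5) → (φ(1),φ(5)) = (4,5) ∈ E(G2) ✓
  (1,8) → (φ(1),φ(8)) = (0,5) ∈ E(G2) ✓
  (1,11) → (φ(1),φ(11)) = (5,10) ∈ E(G2) ✓
  (2,7) → (φ(2),φ(7)) = (3,9) ∈ E(G2) ✓
  (2,9) → (φ(2),φ(9)) = (3,8) ∈ E(G2) ✓
  (2,11) → (φ(2),φ(11)) = (3,10) ∈ E(G2) ✓
  (3,7) → (φ(3),φ(7)) = (9,11) ∈ E(G2) ✓
  (3,8) → (φ(3),φ(8)) = (0,11) ∈ E(G2) ✓
  (3,10) → (φ(3),φ(10)) = (1,11) ∈ E(G2) ✓
  (3,11) → (φ(3),φ(11)) = (10,11) ∈ E(G2) ✓
  (4,11) → (φ(4),φ(11)) = (7,10) ∈ E(G2) ✓
  (5,6) → (φ(5),φ(6)) = (4,6) ∈ E(G2) ✓
  (5,10) → (φ(5),φ(10)) = (1,4) ∈ E(G2) ✓
  (5,11) → (φ(5),φ(11)) = (4,10) ∈ E(G2) ✓
  (6,8) → (φ(6),φ(8)) = (0,6) ∈ E(G2) ✓
  (6,9) → (φ(6),φ(9)) = (6,8) ∈ E(G2) ✓
  (6,10) → (φ(6),φ(10)) = (1,6) ∈ E(G2) ✓
  (6,11) → (φ(6),φ(11)) = (6,10) ∈ E(G2) ✓
  (7,9) → (φ(7),φ(9)) = (8,9) ∈ E(G2) ✓
  (8,9) → (φ(8),φ(9)) = (0,8) ∈ E(G2) ✓
  (9,11) → (φ(9),φ(11)) = (8,10) ∈ E(G2) ✓
All 26 edges of G1 map to edges of G2, and |E(G1)| = |E(G2)| = 26, so φ is a bijection on edges as well as vertices. Hence G1 ≅ G2.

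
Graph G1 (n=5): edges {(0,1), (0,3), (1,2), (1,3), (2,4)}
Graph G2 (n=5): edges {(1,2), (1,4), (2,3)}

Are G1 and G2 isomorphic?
No, not isomorphic

The graphs are NOT isomorphic.

Degrees in G1: deg(0)=2, deg(1)=3, deg(2)=2, deg(3)=2, deg(4)=1.
Sorted degree sequence of G1: [3, 2, 2, 2, 1].
Degrees in G2: deg(0)=0, deg(1)=2, deg(2)=2, deg(3)=1, deg(4)=1.
Sorted degree sequence of G2: [2, 2, 1, 1, 0].
The (sorted) degree sequence is an isomorphism invariant, so since G1 and G2 have different degree sequences they cannot be isomorphic.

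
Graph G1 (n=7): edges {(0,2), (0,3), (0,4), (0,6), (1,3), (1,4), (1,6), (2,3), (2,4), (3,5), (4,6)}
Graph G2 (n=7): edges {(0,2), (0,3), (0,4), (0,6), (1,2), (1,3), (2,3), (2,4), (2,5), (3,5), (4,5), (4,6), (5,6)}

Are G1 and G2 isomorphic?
No, not isomorphic

The graphs are NOT isomorphic.

Degrees in G1: deg(0)=4, deg(1)=3, deg(2)=3, deg(3)=4, deg(4)=4, deg(5)=1, deg(6)=3.
Sorted degree sequence of G1: [4, 4, 4, 3, 3, 3, 1].
Degrees in G2: deg(0)=4, deg(1)=2, deg(2)=5, deg(3)=4, deg(4)=4, deg(5)=4, deg(6)=3.
Sorted degree sequence of G2: [5, 4, 4, 4, 4, 3, 2].
The (sorted) degree sequence is an isomorphism invariant, so since G1 and G2 have different degree sequences they cannot be isomorphic.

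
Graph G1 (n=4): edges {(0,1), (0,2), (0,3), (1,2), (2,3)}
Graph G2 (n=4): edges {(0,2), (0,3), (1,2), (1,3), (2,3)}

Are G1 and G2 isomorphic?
Yes, isomorphic

The graphs are isomorphic.
One valid mapping φ: V(G1) → V(G2): 0→2, 1→0, 2→3, 3→1

Verify φ preserves adjacency — for each edge of G1, its image is an edge of G2:
  (0,1) → (φ(0),φ(1)) = (0,2) ∈ E(G2) ✓
  (0,2) → (φ(0),φ(2)) = (2,3) ∈ E(G2) ✓
  (0,3) → (φ(0),φ(3)) = (1,2) ∈ E(G2) ✓
  (1,2) → (φ(1),φ(2)) = (0,3) ∈ E(G2) ✓
  (2,3) → (φ(2),φ(3)) = (1,3) ∈ E(G2) ✓
All 5 edges of G1 map to edges of G2, and |E(G1)| = |E(G2)| = 5, so φ is a bijection on edges as well as vertices. Hence G1 ≅ G2.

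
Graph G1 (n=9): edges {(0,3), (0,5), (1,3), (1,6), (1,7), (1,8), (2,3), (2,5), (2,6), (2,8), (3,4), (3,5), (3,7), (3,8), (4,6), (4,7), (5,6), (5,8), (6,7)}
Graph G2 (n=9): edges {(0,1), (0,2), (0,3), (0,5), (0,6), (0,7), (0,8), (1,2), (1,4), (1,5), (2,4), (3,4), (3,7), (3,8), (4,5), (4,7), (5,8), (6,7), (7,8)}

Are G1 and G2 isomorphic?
Yes, isomorphic

The graphs are isomorphic.
One valid mapping φ: V(G1) → V(G2): 0→6, 1→5, 2→3, 3→0, 4→2, 5→7, 6→4, 7→1, 8→8

Verify φ preserves adjacency — for each edge of G1, its image is an edge of G2:
  (0,3) → (φ(0),φ(3)) = (0,6) ∈ E(G2) ✓
  (0,5) → (φ(0),φ(5)) = (6,7) ∈ E(G2) ✓
  (1,3) → (φ(1),φ(3)) = (0,5) ∈ E(G2) ✓
  (1,6) → (φ(1),φ(6)) = (4,5) ∈ E(G2) ✓
  (1,7) → (φ(1),φ(7)) = (1,5) ∈ E(G2) ✓
  (1,8) → (φ(1),φ(8)) = (5,8) ∈ E(G2) ✓
  (2,3) → (φ(2),φ(3)) = (0,3) ∈ E(G2) ✓
  (2,5) → (φ(2),φ(5)) = (3,7) ∈ E(G2) ✓
  (2,6) → (φ(2),φ(6)) = (3,4) ∈ E(G2) ✓
  (2,8) → (φ(2),φ(8)) = (3,8) ∈ E(G2) ✓
  (3,4) → (φ(3),φ(4)) = (0,2) ∈ E(G2) ✓
  (3,5) → (φ(3),φ(5)) = (0,7) ∈ E(G2) ✓
  (3,7) → (φ(3),φ(7)) = (0,1) ∈ E(G2) ✓
  (3,8) → (φ(3),φ(8)) = (0,8) ∈ E(G2) ✓
  (4,6) → (φ(4),φ(6)) = (2,4) ∈ E(G2) ✓
  (4,7) → (φ(4),φ(7)) = (1,2) ∈ E(G2) ✓
  (5,6) → (φ(5),φ(6)) = (4,7) ∈ E(G2) ✓
  (5,8) → (φ(5),φ(8)) = (7,8) ∈ E(G2) ✓
  (6,7) → (φ(6),φ(7)) = (1,4) ∈ E(G2) ✓
All 19 edges of G1 map to edges of G2, and |E(G1)| = |E(G2)| = 19, so φ is a bijection on edges as well as vertices. Hence G1 ≅ G2.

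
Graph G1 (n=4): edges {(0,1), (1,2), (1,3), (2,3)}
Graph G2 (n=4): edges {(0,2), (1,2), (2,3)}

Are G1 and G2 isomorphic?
No, not isomorphic

The graphs are NOT isomorphic.

Counting triangles (3-cliques): G1 has 1, G2 has 0.
Triangle count is an isomorphism invariant, so differing triangle counts rule out isomorphism.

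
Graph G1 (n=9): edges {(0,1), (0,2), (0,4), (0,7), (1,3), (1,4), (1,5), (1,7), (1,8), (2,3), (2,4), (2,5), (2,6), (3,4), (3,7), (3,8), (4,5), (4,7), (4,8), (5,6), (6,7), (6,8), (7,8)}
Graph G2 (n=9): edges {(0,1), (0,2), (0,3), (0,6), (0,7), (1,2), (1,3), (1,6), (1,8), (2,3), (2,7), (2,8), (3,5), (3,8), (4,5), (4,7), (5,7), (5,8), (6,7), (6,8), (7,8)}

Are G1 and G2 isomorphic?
No, not isomorphic

The graphs are NOT isomorphic.

Degrees in G1: deg(0)=4, deg(1)=6, deg(2)=5, deg(3)=5, deg(4)=7, deg(5)=4, deg(6)=4, deg(7)=6, deg(8)=5.
Sorted degree sequence of G1: [7, 6, 6, 5, 5, 5, 4, 4, 4].
Degrees in G2: deg(0)=5, deg(1)=5, deg(2)=5, deg(3)=5, deg(4)=2, deg(5)=4, deg(6)=4, deg(7)=6, deg(8)=6.
Sorted degree sequence of G2: [6, 6, 5, 5, 5, 5, 4, 4, 2].
The (sorted) degree sequence is an isomorphism invariant, so since G1 and G2 have different degree sequences they cannot be isomorphic.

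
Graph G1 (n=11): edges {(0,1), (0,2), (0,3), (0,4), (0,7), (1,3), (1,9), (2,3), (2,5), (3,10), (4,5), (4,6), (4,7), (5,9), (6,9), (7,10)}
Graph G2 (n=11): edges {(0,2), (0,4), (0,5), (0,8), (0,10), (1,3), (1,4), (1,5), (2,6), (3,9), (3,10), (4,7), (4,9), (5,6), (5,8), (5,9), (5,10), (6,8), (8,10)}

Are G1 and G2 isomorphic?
No, not isomorphic

The graphs are NOT isomorphic.

Counting triangles (3-cliques): G1 has 3, G2 has 5.
Triangle count is an isomorphism invariant, so differing triangle counts rule out isomorphism.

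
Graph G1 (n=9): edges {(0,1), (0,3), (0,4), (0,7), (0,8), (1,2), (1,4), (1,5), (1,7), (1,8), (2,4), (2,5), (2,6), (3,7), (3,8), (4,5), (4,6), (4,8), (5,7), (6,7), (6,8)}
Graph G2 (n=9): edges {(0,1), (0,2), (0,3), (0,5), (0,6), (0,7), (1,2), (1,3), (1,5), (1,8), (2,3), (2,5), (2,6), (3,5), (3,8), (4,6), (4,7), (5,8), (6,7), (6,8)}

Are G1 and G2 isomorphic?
No, not isomorphic

The graphs are NOT isomorphic.

Counting triangles (3-cliques): G1 has 14, G2 has 16.
Triangle count is an isomorphism invariant, so differing triangle counts rule out isomorphism.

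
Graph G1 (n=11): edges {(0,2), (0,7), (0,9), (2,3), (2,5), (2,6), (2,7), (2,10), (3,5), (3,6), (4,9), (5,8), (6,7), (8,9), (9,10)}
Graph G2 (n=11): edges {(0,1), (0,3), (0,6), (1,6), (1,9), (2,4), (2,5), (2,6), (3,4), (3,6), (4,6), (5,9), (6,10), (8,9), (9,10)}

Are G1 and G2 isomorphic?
Yes, isomorphic

The graphs are isomorphic.
One valid mapping φ: V(G1) → V(G2): 0→1, 1→7, 2→6, 3→4, 4→8, 5→2, 6→3, 7→0, 8→5, 9→9, 10→10

Verify φ preserves adjacency — for each edge of G1, its image is an edge of G2:
  (0,2) → (φ(0),φ(2)) = (1,6) ∈ E(G2) ✓
  (0,7) → (φ(0),φ(7)) = (0,1) ∈ E(G2) ✓
  (0,9) → (φ(0),φ(9)) = (1,9) ∈ E(G2) ✓
  (2,3) → (φ(2),φ(3)) = (4,6) ∈ E(G2) ✓
  (2,5) → (φ(2),φ(5)) = (2,6) ∈ E(G2) ✓
  (2,6) → (φ(2),φ(6)) = (3,6) ∈ E(G2) ✓
  (2,7) → (φ(2),φ(7)) = (0,6) ∈ E(G2) ✓
  (2,10) → (φ(2),φ(10)) = (6,10) ∈ E(G2) ✓
  (3,5) → (φ(3),φ(5)) = (2,4) ∈ E(G2) ✓
  (3,6) → (φ(3),φ(6)) = (3,4) ∈ E(G2) ✓
  (4,9) → (φ(4),φ(9)) = (8,9) ∈ E(G2) ✓
  (5,8) → (φ(5),φ(8)) = (2,5) ∈ E(G2) ✓
  (6,7) → (φ(6),φ(7)) = (0,3) ∈ E(G2) ✓
  (8,9) → (φ(8),φ(9)) = (5,9) ∈ E(G2) ✓
  (9,10) → (φ(9),φ(10)) = (9,10) ∈ E(G2) ✓
All 15 edges of G1 map to edges of G2, and |E(G1)| = |E(G2)| = 15, so φ is a bijection on edges as well as vertices. Hence G1 ≅ G2.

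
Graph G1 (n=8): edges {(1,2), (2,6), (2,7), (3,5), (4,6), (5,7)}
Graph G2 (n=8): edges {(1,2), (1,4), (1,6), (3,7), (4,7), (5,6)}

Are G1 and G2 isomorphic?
Yes, isomorphic

The graphs are isomorphic.
One valid mapping φ: V(G1) → V(G2): 0→0, 1→2, 2→1, 3→3, 4→5, 5→7, 6→6, 7→4

Verify φ preserves adjacency — for each edge of G1, its image is an edge of G2:
  (1,2) → (φ(1),φ(2)) = (1,2) ∈ E(G2) ✓
  (2,6) → (φ(2),φ(6)) = (1,6) ∈ E(G2) ✓
  (2,7) → (φ(2),φ(7)) = (1,4) ∈ E(G2) ✓
  (3,5) → (φ(3),φ(5)) = (3,7) ∈ E(G2) ✓
  (4,6) → (φ(4),φ(6)) = (5,6) ∈ E(G2) ✓
  (5,7) → (φ(5),φ(7)) = (4,7) ∈ E(G2) ✓
All 6 edges of G1 map to edges of G2, and |E(G1)| = |E(G2)| = 6, so φ is a bijection on edges as well as vertices. Hence G1 ≅ G2.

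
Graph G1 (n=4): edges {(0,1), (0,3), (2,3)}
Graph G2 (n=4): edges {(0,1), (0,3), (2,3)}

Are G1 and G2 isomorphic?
Yes, isomorphic

The graphs are isomorphic.
One valid mapping φ: V(G1) → V(G2): 0→3, 1→2, 2→1, 3→0

Verify φ preserves adjacency — for each edge of G1, its image is an edge of G2:
  (0,1) → (φ(0),φ(1)) = (2,3) ∈ E(G2) ✓
  (0,3) → (φ(0),φ(3)) = (0,3) ∈ E(G2) ✓
  (2,3) → (φ(2),φ(3)) = (0,1) ∈ E(G2) ✓
All 3 edges of G1 map to edges of G2, and |E(G1)| = |E(G2)| = 3, so φ is a bijection on edges as well as vertices. Hence G1 ≅ G2.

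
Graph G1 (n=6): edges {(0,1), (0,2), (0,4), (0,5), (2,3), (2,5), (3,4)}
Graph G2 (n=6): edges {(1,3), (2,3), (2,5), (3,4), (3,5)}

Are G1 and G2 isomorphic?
No, not isomorphic

The graphs are NOT isomorphic.

Connected components of G1: 1 component(s) with vertex sets [[0, 1, 2, 3, 4, 5]], sizes [6].
Connected components of G2: 2 component(s) with vertex sets [[0], [1, 2, 3, 4, 5]], sizes [1, 5].
The number of connected components (and the multiset of component sizes) is an isomorphism invariant — an isomorphism maps each component of G1 bijectively onto a component of G2. Since G1 has 1 component(s) and G2 has 2, they cannot be isomorphic.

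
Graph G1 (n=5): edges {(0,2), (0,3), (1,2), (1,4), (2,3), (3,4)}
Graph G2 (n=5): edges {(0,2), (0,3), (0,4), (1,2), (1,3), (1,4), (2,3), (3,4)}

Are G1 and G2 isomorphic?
No, not isomorphic

The graphs are NOT isomorphic.

Counting edges: G1 has 6 edge(s); G2 has 8 edge(s).
Edge count is an isomorphism invariant (a bijection on vertices induces a bijection on edges), so differing edge counts rule out isomorphism.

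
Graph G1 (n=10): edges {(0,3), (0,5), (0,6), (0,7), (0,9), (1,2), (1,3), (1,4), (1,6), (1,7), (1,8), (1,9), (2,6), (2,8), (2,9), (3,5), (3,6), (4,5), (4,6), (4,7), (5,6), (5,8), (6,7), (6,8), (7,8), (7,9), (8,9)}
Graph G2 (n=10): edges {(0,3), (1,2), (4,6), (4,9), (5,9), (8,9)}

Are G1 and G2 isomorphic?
No, not isomorphic

The graphs are NOT isomorphic.

Connected components of G1: 1 component(s) with vertex sets [[0, 1, 2, 3, 4, 5, 6, 7, 8, 9]], sizes [10].
Connected components of G2: 4 component(s) with vertex sets [[7], [0, 3], [1, 2], [4, 5, 6, 8, 9]], sizes [1, 2, 2, 5].
The number of connected components (and the multiset of component sizes) is an isomorphism invariant — an isomorphism maps each component of G1 bijectively onto a component of G2. Since G1 has 1 component(s) and G2 has 4, they cannot be isomorphic.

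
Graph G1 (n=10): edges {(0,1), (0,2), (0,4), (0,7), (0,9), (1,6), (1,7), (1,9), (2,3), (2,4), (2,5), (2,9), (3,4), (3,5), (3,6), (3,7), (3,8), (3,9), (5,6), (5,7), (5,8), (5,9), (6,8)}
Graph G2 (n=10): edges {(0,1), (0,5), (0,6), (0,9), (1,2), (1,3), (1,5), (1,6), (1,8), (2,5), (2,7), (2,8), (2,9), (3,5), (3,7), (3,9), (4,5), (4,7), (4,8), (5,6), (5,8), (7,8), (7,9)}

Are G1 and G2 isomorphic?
Yes, isomorphic

The graphs are isomorphic.
One valid mapping φ: V(G1) → V(G2): 0→7, 1→9, 2→8, 3→5, 4→4, 5→1, 6→0, 7→3, 8→6, 9→2

Verify φ preserves adjacency — for each edge of G1, its image is an edge of G2:
  (0,1) → (φ(0),φ(1)) = (7,9) ∈ E(G2) ✓
  (0,2) → (φ(0),φ(2)) = (7,8) ∈ E(G2) ✓
  (0,4) → (φ(0),φ(4)) = (4,7) ∈ E(G2) ✓
  (0,7) → (φ(0),φ(7)) = (3,7) ∈ E(G2) ✓
  (0,9) → (φ(0),φ(9)) = (2,7) ∈ E(G2) ✓
  (1,6) → (φ(1),φ(6)) = (0,9) ∈ E(G2) ✓
  (1,7) → (φ(1),φ(7)) = (3,9) ∈ E(G2) ✓
  (1,9) → (φ(1),φ(9)) = (2,9) ∈ E(G2) ✓
  (2,3) → (φ(2),φ(3)) = (5,8) ∈ E(G2) ✓
  (2,4) → (φ(2),φ(4)) = (4,8) ∈ E(G2) ✓
  (2,5) → (φ(2),φ(5)) = (1,8) ∈ E(G2) ✓
  (2,9) → (φ(2),φ(9)) = (2,8) ∈ E(G2) ✓
  (3,4) → (φ(3),φ(4)) = (4,5) ∈ E(G2) ✓
  (3,5) → (φ(3),φ(5)) = (1,5) ∈ E(G2) ✓
  (3,6) → (φ(3),φ(6)) = (0,5) ∈ E(G2) ✓
  (3,7) → (φ(3),φ(7)) = (3,5) ∈ E(G2) ✓
  (3,8) → (φ(3),φ(8)) = (5,6) ∈ E(G2) ✓
  (3,9) → (φ(3),φ(9)) = (2,5) ∈ E(G2) ✓
  (5,6) → (φ(5),φ(6)) = (0,1) ∈ E(G2) ✓
  (5,7) → (φ(5),φ(7)) = (1,3) ∈ E(G2) ✓
  (5,8) → (φ(5),φ(8)) = (1,6) ∈ E(G2) ✓
  (5,9) → (φ(5),φ(9)) = (1,2) ∈ E(G2) ✓
  (6,8) → (φ(6),φ(8)) = (0,6) ∈ E(G2) ✓
All 23 edges of G1 map to edges of G2, and |E(G1)| = |E(G2)| = 23, so φ is a bijection on edges as well as vertices. Hence G1 ≅ G2.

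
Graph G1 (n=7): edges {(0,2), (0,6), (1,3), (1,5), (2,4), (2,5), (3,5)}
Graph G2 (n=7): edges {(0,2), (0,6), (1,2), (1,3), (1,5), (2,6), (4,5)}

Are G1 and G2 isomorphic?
Yes, isomorphic

The graphs are isomorphic.
One valid mapping φ: V(G1) → V(G2): 0→5, 1→0, 2→1, 3→6, 4→3, 5→2, 6→4

Verify φ preserves adjacency — for each edge of G1, its image is an edge of G2:
  (0,2) → (φ(0),φ(2)) = (1,5) ∈ E(G2) ✓
  (0,6) → (φ(0),φ(6)) = (4,5) ∈ E(G2) ✓
  (1,3) → (φ(1),φ(3)) = (0,6) ∈ E(G2) ✓
  (1,5) → (φ(1),φ(5)) = (0,2) ∈ E(G2) ✓
  (2,4) → (φ(2),φ(4)) = (1,3) ∈ E(G2) ✓
  (2,5) → (φ(2),φ(5)) = (1,2) ∈ E(G2) ✓
  (3,5) → (φ(3),φ(5)) = (2,6) ∈ E(G2) ✓
All 7 edges of G1 map to edges of G2, and |E(G1)| = |E(G2)| = 7, so φ is a bijection on edges as well as vertices. Hence G1 ≅ G2.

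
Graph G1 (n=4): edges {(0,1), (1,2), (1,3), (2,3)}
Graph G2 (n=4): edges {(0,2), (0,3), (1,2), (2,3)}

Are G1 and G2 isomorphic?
Yes, isomorphic

The graphs are isomorphic.
One valid mapping φ: V(G1) → V(G2): 0→1, 1→2, 2→0, 3→3

Verify φ preserves adjacency — for each edge of G1, its image is an edge of G2:
  (0,1) → (φ(0),φ(1)) = (1,2) ∈ E(G2) ✓
  (1,2) → (φ(1),φ(2)) = (0,2) ∈ E(G2) ✓
  (1,3) → (φ(1),φ(3)) = (2,3) ∈ E(G2) ✓
  (2,3) → (φ(2),φ(3)) = (0,3) ∈ E(G2) ✓
All 4 edges of G1 map to edges of G2, and |E(G1)| = |E(G2)| = 4, so φ is a bijection on edges as well as vertices. Hence G1 ≅ G2.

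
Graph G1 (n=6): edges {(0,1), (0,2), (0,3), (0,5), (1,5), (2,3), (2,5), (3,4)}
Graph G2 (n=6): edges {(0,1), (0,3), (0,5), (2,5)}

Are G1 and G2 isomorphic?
No, not isomorphic

The graphs are NOT isomorphic.

Connected components of G1: 1 component(s) with vertex sets [[0, 1, 2, 3, 4, 5]], sizes [6].
Connected components of G2: 2 component(s) with vertex sets [[4], [0, 1, 2, 3, 5]], sizes [1, 5].
The number of connected components (and the multiset of component sizes) is an isomorphism invariant — an isomorphism maps each component of G1 bijectively onto a component of G2. Since G1 has 1 component(s) and G2 has 2, they cannot be isomorphic.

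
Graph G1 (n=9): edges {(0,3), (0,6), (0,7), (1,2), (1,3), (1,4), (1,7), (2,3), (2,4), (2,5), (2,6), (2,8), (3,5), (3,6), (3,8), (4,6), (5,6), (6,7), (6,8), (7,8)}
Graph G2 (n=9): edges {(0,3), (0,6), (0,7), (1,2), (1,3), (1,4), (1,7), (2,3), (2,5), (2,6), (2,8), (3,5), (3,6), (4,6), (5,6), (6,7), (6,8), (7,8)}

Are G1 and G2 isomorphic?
No, not isomorphic

The graphs are NOT isomorphic.

Counting edges: G1 has 20 edge(s); G2 has 18 edge(s).
Edge count is an isomorphism invariant (a bijection on vertices induces a bijection on edges), so differing edge counts rule out isomorphism.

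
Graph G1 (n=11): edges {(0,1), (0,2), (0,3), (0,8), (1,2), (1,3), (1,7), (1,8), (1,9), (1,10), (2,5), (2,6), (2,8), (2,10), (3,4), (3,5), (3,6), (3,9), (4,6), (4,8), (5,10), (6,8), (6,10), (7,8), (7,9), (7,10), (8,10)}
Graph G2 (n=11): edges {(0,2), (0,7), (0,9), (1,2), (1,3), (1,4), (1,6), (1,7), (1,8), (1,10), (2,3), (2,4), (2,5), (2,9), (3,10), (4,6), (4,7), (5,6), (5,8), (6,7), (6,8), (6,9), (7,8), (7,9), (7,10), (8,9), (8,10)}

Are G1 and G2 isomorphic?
Yes, isomorphic

The graphs are isomorphic.
One valid mapping φ: V(G1) → V(G2): 0→4, 1→1, 2→6, 3→2, 4→0, 5→5, 6→9, 7→10, 8→7, 9→3, 10→8

Verify φ preserves adjacency — for each edge of G1, its image is an edge of G2:
  (0,1) → (φ(0),φ(1)) = (1,4) ∈ E(G2) ✓
  (0,2) → (φ(0),φ(2)) = (4,6) ∈ E(G2) ✓
  (0,3) → (φ(0),φ(3)) = (2,4) ∈ E(G2) ✓
  (0,8) → (φ(0),φ(8)) = (4,7) ∈ E(G2) ✓
  (1,2) → (φ(1),φ(2)) = (1,6) ∈ E(G2) ✓
  (1,3) → (φ(1),φ(3)) = (1,2) ∈ E(G2) ✓
  (1,7) → (φ(1),φ(7)) = (1,10) ∈ E(G2) ✓
  (1,8) → (φ(1),φ(8)) = (1,7) ∈ E(G2) ✓
  (1,9) → (φ(1),φ(9)) = (1,3) ∈ E(G2) ✓
  (1,10) → (φ(1),φ(10)) = (1,8) ∈ E(G2) ✓
  (2,5) → (φ(2),φ(5)) = (5,6) ∈ E(G2) ✓
  (2,6) → (φ(2),φ(6)) = (6,9) ∈ E(G2) ✓
  (2,8) → (φ(2),φ(8)) = (6,7) ∈ E(G2) ✓
  (2,10) → (φ(2),φ(10)) = (6,8) ∈ E(G2) ✓
  (3,4) → (φ(3),φ(4)) = (0,2) ∈ E(G2) ✓
  (3,5) → (φ(3),φ(5)) = (2,5) ∈ E(G2) ✓
  (3,6) → (φ(3),φ(6)) = (2,9) ∈ E(G2) ✓
  (3,9) → (φ(3),φ(9)) = (2,3) ∈ E(G2) ✓
  (4,6) → (φ(4),φ(6)) = (0,9) ∈ E(G2) ✓
  (4,8) → (φ(4),φ(8)) = (0,7) ∈ E(G2) ✓
  (5,10) → (φ(5),φ(10)) = (5,8) ∈ E(G2) ✓
  (6,8) → (φ(6),φ(8)) = (7,9) ∈ E(G2) ✓
  (6,10) → (φ(6),φ(10)) = (8,9) ∈ E(G2) ✓
  (7,8) → (φ(7),φ(8)) = (7,10) ∈ E(G2) ✓
  (7,9) → (φ(7),φ(9)) = (3,10) ∈ E(G2) ✓
  (7,10) → (φ(7),φ(10)) = (8,10) ∈ E(G2) ✓
  (8,10) → (φ(8),φ(10)) = (7,8) ∈ E(G2) ✓
All 27 edges of G1 map to edges of G2, and |E(G1)| = |E(G2)| = 27, so φ is a bijection on edges as well as vertices. Hence G1 ≅ G2.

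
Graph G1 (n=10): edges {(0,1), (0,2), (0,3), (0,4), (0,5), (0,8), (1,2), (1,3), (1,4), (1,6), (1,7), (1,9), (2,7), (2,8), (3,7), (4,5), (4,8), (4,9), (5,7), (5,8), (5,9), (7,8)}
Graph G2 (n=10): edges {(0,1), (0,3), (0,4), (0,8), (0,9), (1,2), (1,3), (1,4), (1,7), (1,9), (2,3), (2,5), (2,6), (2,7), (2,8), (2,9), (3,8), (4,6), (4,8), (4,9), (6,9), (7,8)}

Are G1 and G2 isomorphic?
Yes, isomorphic

The graphs are isomorphic.
One valid mapping φ: V(G1) → V(G2): 0→1, 1→2, 2→3, 3→7, 4→9, 5→4, 6→5, 7→8, 8→0, 9→6

Verify φ preserves adjacency — for each edge of G1, its image is an edge of G2:
  (0,1) → (φ(0),φ(1)) = (1,2) ∈ E(G2) ✓
  (0,2) → (φ(0),φ(2)) = (1,3) ∈ E(G2) ✓
  (0,3) → (φ(0),φ(3)) = (1,7) ∈ E(G2) ✓
  (0,4) → (φ(0),φ(4)) = (1,9) ∈ E(G2) ✓
  (0,5) → (φ(0),φ(5)) = (1,4) ∈ E(G2) ✓
  (0,8) → (φ(0),φ(8)) = (0,1) ∈ E(G2) ✓
  (1,2) → (φ(1),φ(2)) = (2,3) ∈ E(G2) ✓
  (1,3) → (φ(1),φ(3)) = (2,7) ∈ E(G2) ✓
  (1,4) → (φ(1),φ(4)) = (2,9) ∈ E(G2) ✓
  (1,6) → (φ(1),φ(6)) = (2,5) ∈ E(G2) ✓
  (1,7) → (φ(1),φ(7)) = (2,8) ∈ E(G2) ✓
  (1,9) → (φ(1),φ(9)) = (2,6) ∈ E(G2) ✓
  (2,7) → (φ(2),φ(7)) = (3,8) ∈ E(G2) ✓
  (2,8) → (φ(2),φ(8)) = (0,3) ∈ E(G2) ✓
  (3,7) → (φ(3),φ(7)) = (7,8) ∈ E(G2) ✓
  (4,5) → (φ(4),φ(5)) = (4,9) ∈ E(G2) ✓
  (4,8) → (φ(4),φ(8)) = (0,9) ∈ E(G2) ✓
  (4,9) → (φ(4),φ(9)) = (6,9) ∈ E(G2) ✓
  (5,7) → (φ(5),φ(7)) = (4,8) ∈ E(G2) ✓
  (5,8) → (φ(5),φ(8)) = (0,4) ∈ E(G2) ✓
  (5,9) → (φ(5),φ(9)) = (4,6) ∈ E(G2) ✓
  (7,8) → (φ(7),φ(8)) = (0,8) ∈ E(G2) ✓
All 22 edges of G1 map to edges of G2, and |E(G1)| = |E(G2)| = 22, so φ is a bijection on edges as well as vertices. Hence G1 ≅ G2.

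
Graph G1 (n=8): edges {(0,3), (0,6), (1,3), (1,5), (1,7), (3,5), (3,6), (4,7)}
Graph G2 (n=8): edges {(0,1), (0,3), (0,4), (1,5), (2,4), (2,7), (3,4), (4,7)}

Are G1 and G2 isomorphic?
Yes, isomorphic

The graphs are isomorphic.
One valid mapping φ: V(G1) → V(G2): 0→2, 1→0, 2→6, 3→4, 4→5, 5→3, 6→7, 7→1

Verify φ preserves adjacency — for each edge of G1, its image is an edge of G2:
  (0,3) → (φ(0),φ(3)) = (2,4) ∈ E(G2) ✓
  (0,6) → (φ(0),φ(6)) = (2,7) ∈ E(G2) ✓
  (1,3) → (φ(1),φ(3)) = (0,4) ∈ E(G2) ✓
  (1,5) → (φ(1),φ(5)) = (0,3) ∈ E(G2) ✓
  (1,7) → (φ(1),φ(7)) = (0,1) ∈ E(G2) ✓
  (3,5) → (φ(3),φ(5)) = (3,4) ∈ E(G2) ✓
  (3,6) → (φ(3),φ(6)) = (4,7) ∈ E(G2) ✓
  (4,7) → (φ(4),φ(7)) = (1,5) ∈ E(G2) ✓
All 8 edges of G1 map to edges of G2, and |E(G1)| = |E(G2)| = 8, so φ is a bijection on edges as well as vertices. Hence G1 ≅ G2.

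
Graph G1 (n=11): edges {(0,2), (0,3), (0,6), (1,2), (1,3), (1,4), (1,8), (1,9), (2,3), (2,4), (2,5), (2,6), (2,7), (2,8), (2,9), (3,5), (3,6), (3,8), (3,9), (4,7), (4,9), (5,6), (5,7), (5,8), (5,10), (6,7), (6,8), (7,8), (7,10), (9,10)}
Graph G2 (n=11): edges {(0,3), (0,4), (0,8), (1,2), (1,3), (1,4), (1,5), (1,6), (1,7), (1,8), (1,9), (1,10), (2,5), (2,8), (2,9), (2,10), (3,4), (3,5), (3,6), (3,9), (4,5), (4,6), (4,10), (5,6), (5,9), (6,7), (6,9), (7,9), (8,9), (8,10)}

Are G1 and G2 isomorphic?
Yes, isomorphic

The graphs are isomorphic.
One valid mapping φ: V(G1) → V(G2): 0→7, 1→2, 2→1, 3→9, 4→10, 5→3, 6→6, 7→4, 8→5, 9→8, 10→0

Verify φ preserves adjacency — for each edge of G1, its image is an edge of G2:
  (0,2) → (φ(0),φ(2)) = (1,7) ∈ E(G2) ✓
  (0,3) → (φ(0),φ(3)) = (7,9) ∈ E(G2) ✓
  (0,6) → (φ(0),φ(6)) = (6,7) ∈ E(G2) ✓
  (1,2) → (φ(1),φ(2)) = (1,2) ∈ E(G2) ✓
  (1,3) → (φ(1),φ(3)) = (2,9) ∈ E(G2) ✓
  (1,4) → (φ(1),φ(4)) = (2,10) ∈ E(G2) ✓
  (1,8) → (φ(1),φ(8)) = (2,5) ∈ E(G2) ✓
  (1,9) → (φ(1),φ(9)) = (2,8) ∈ E(G2) ✓
  (2,3) → (φ(2),φ(3)) = (1,9) ∈ E(G2) ✓
  (2,4) → (φ(2),φ(4)) = (1,10) ∈ E(G2) ✓
  (2,5) → (φ(2),φ(5)) = (1,3) ∈ E(G2) ✓
  (2,6) → (φ(2),φ(6)) = (1,6) ∈ E(G2) ✓
  (2,7) → (φ(2),φ(7)) = (1,4) ∈ E(G2) ✓
  (2,8) → (φ(2),φ(8)) = (1,5) ∈ E(G2) ✓
  (2,9) → (φ(2),φ(9)) = (1,8) ∈ E(G2) ✓
  (3,5) → (φ(3),φ(5)) = (3,9) ∈ E(G2) ✓
  (3,6) → (φ(3),φ(6)) = (6,9) ∈ E(G2) ✓
  (3,8) → (φ(3),φ(8)) = (5,9) ∈ E(G2) ✓
  (3,9) → (φ(3),φ(9)) = (8,9) ∈ E(G2) ✓
  (4,7) → (φ(4),φ(7)) = (4,10) ∈ E(G2) ✓
  (4,9) → (φ(4),φ(9)) = (8,10) ∈ E(G2) ✓
  (5,6) → (φ(5),φ(6)) = (3,6) ∈ E(G2) ✓
  (5,7) → (φ(5),φ(7)) = (3,4) ∈ E(G2) ✓
  (5,8) → (φ(5),φ(8)) = (3,5) ∈ E(G2) ✓
  (5,10) → (φ(5),φ(10)) = (0,3) ∈ E(G2) ✓
  (6,7) → (φ(6),φ(7)) = (4,6) ∈ E(G2) ✓
  (6,8) → (φ(6),φ(8)) = (5,6) ∈ E(G2) ✓
  (7,8) → (φ(7),φ(8)) = (4,5) ∈ E(G2) ✓
  (7,10) → (φ(7),φ(10)) = (0,4) ∈ E(G2) ✓
  (9,10) → (φ(9),φ(10)) = (0,8) ∈ E(G2) ✓
All 30 edges of G1 map to edges of G2, and |E(G1)| = |E(G2)| = 30, so φ is a bijection on edges as well as vertices. Hence G1 ≅ G2.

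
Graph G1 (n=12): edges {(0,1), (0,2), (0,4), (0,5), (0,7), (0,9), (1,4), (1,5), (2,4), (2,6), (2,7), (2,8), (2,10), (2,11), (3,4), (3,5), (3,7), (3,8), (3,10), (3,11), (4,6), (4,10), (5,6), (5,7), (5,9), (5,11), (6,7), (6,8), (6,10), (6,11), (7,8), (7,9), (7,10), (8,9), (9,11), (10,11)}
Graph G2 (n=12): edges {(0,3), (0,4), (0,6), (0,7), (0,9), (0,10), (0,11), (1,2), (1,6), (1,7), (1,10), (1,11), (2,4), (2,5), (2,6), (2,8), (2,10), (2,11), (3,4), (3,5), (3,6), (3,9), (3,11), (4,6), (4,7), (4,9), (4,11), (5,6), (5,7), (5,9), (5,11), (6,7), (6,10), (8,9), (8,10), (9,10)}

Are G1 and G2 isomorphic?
Yes, isomorphic

The graphs are isomorphic.
One valid mapping φ: V(G1) → V(G2): 0→10, 1→8, 2→0, 3→5, 4→9, 5→2, 6→4, 7→6, 8→7, 9→1, 10→3, 11→11

Verify φ preserves adjacency — for each edge of G1, its image is an edge of G2:
  (0,1) → (φ(0),φ(1)) = (8,10) ∈ E(G2) ✓
  (0,2) → (φ(0),φ(2)) = (0,10) ∈ E(G2) ✓
  (0,4) → (φ(0),φ(4)) = (9,10) ∈ E(G2) ✓
  (0,5) → (φ(0),φ(5)) = (2,10) ∈ E(G2) ✓
  (0,7) → (φ(0),φ(7)) = (6,10) ∈ E(G2) ✓
  (0,9) → (φ(0),φ(9)) = (1,10) ∈ E(G2) ✓
  (1,4) → (φ(1),φ(4)) = (8,9) ∈ E(G2) ✓
  (1,5) → (φ(1),φ(5)) = (2,8) ∈ E(G2) ✓
  (2,4) → (φ(2),φ(4)) = (0,9) ∈ E(G2) ✓
  (2,6) → (φ(2),φ(6)) = (0,4) ∈ E(G2) ✓
  (2,7) → (φ(2),φ(7)) = (0,6) ∈ E(G2) ✓
  (2,8) → (φ(2),φ(8)) = (0,7) ∈ E(G2) ✓
  (2,10) → (φ(2),φ(10)) = (0,3) ∈ E(G2) ✓
  (2,11) → (φ(2),φ(11)) = (0,11) ∈ E(G2) ✓
  (3,4) → (φ(3),φ(4)) = (5,9) ∈ E(G2) ✓
  (3,5) → (φ(3),φ(5)) = (2,5) ∈ E(G2) ✓
  (3,7) → (φ(3),φ(7)) = (5,6) ∈ E(G2) ✓
  (3,8) → (φ(3),φ(8)) = (5,7) ∈ E(G2) ✓
  (3,10) → (φ(3),φ(10)) = (3,5) ∈ E(G2) ✓
  (3,11) → (φ(3),φ(11)) = (5,11) ∈ E(G2) ✓
  (4,6) → (φ(4),φ(6)) = (4,9) ∈ E(G2) ✓
  (4,10) → (φ(4),φ(10)) = (3,9) ∈ E(G2) ✓
  (5,6) → (φ(5),φ(6)) = (2,4) ∈ E(G2) ✓
  (5,7) → (φ(5),φ(7)) = (2,6) ∈ E(G2) ✓
  (5,9) → (φ(5),φ(9)) = (1,2) ∈ E(G2) ✓
  (5,11) → (φ(5),φ(11)) = (2,11) ∈ E(G2) ✓
  (6,7) → (φ(6),φ(7)) = (4,6) ∈ E(G2) ✓
  (6,8) → (φ(6),φ(8)) = (4,7) ∈ E(G2) ✓
  (6,10) → (φ(6),φ(10)) = (3,4) ∈ E(G2) ✓
  (6,11) → (φ(6),φ(11)) = (4,11) ∈ E(G2) ✓
  (7,8) → (φ(7),φ(8)) = (6,7) ∈ E(G2) ✓
  (7,9) → (φ(7),φ(9)) = (1,6) ∈ E(G2) ✓
  (7,10) → (φ(7),φ(10)) = (3,6) ∈ E(G2) ✓
  (8,9) → (φ(8),φ(9)) = (1,7) ∈ E(G2) ✓
  (9,11) → (φ(9),φ(11)) = (1,11) ∈ E(G2) ✓
  (10,11) → (φ(10),φ(11)) = (3,11) ∈ E(G2) ✓
All 36 edges of G1 map to edges of G2, and |E(G1)| = |E(G2)| = 36, so φ is a bijection on edges as well as vertices. Hence G1 ≅ G2.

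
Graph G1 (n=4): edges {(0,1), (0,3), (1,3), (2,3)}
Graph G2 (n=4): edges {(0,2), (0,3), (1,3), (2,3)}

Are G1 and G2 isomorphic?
Yes, isomorphic

The graphs are isomorphic.
One valid mapping φ: V(G1) → V(G2): 0→2, 1→0, 2→1, 3→3

Verify φ preserves adjacency — for each edge of G1, its image is an edge of G2:
  (0,1) → (φ(0),φ(1)) = (0,2) ∈ E(G2) ✓
  (0,3) → (φ(0),φ(3)) = (2,3) ∈ E(G2) ✓
  (1,3) → (φ(1),φ(3)) = (0,3) ∈ E(G2) ✓
  (2,3) → (φ(2),φ(3)) = (1,3) ∈ E(G2) ✓
All 4 edges of G1 map to edges of G2, and |E(G1)| = |E(G2)| = 4, so φ is a bijection on edges as well as vertices. Hence G1 ≅ G2.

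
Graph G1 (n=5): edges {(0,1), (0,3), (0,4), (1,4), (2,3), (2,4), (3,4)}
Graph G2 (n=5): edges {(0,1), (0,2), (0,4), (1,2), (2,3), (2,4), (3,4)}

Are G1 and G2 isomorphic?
Yes, isomorphic

The graphs are isomorphic.
One valid mapping φ: V(G1) → V(G2): 0→4, 1→3, 2→1, 3→0, 4→2

Verify φ preserves adjacency — for each edge of G1, its image is an edge of G2:
  (0,1) → (φ(0),φ(1)) = (3,4) ∈ E(G2) ✓
  (0,3) → (φ(0),φ(3)) = (0,4) ∈ E(G2) ✓
  (0,4) → (φ(0),φ(4)) = (2,4) ∈ E(G2) ✓
  (1,4) → (φ(1),φ(4)) = (2,3) ∈ E(G2) ✓
  (2,3) → (φ(2),φ(3)) = (0,1) ∈ E(G2) ✓
  (2,4) → (φ(2),φ(4)) = (1,2) ∈ E(G2) ✓
  (3,4) → (φ(3),φ(4)) = (0,2) ∈ E(G2) ✓
All 7 edges of G1 map to edges of G2, and |E(G1)| = |E(G2)| = 7, so φ is a bijection on edges as well as vertices. Hence G1 ≅ G2.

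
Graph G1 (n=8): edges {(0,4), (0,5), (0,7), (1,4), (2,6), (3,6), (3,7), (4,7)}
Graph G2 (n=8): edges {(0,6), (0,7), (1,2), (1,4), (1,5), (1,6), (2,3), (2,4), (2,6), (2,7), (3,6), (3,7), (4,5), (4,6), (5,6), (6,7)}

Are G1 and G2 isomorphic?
No, not isomorphic

The graphs are NOT isomorphic.

Degrees in G1: deg(0)=3, deg(1)=1, deg(2)=1, deg(3)=2, deg(4)=3, deg(5)=1, deg(6)=2, deg(7)=3.
Sorted degree sequence of G1: [3, 3, 3, 2, 2, 1, 1, 1].
Degrees in G2: deg(0)=2, deg(1)=4, deg(2)=5, deg(3)=3, deg(4)=4, deg(5)=3, deg(6)=7, deg(7)=4.
Sorted degree sequence of G2: [7, 5, 4, 4, 4, 3, 3, 2].
The (sorted) degree sequence is an isomorphism invariant, so since G1 and G2 have different degree sequences they cannot be isomorphic.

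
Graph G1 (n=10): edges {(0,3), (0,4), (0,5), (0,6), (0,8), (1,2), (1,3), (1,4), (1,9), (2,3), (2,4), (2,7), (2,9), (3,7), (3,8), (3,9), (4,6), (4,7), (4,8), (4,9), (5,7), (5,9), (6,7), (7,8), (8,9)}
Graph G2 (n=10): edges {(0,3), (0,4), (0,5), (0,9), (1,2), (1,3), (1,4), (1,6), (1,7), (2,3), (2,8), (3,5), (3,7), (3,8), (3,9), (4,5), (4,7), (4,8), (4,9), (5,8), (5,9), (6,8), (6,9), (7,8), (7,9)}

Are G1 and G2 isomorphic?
Yes, isomorphic

The graphs are isomorphic.
One valid mapping φ: V(G1) → V(G2): 0→1, 1→0, 2→5, 3→4, 4→3, 5→6, 6→2, 7→8, 8→7, 9→9

Verify φ preserves adjacency — for each edge of G1, its image is an edge of G2:
  (0,3) → (φ(0),φ(3)) = (1,4) ∈ E(G2) ✓
  (0,4) → (φ(0),φ(4)) = (1,3) ∈ E(G2) ✓
  (0,5) → (φ(0),φ(5)) = (1,6) ∈ E(G2) ✓
  (0,6) → (φ(0),φ(6)) = (1,2) ∈ E(G2) ✓
  (0,8) → (φ(0),φ(8)) = (1,7) ∈ E(G2) ✓
  (1,2) → (φ(1),φ(2)) = (0,5) ∈ E(G2) ✓
  (1,3) → (φ(1),φ(3)) = (0,4) ∈ E(G2) ✓
  (1,4) → (φ(1),φ(4)) = (0,3) ∈ E(G2) ✓
  (1,9) → (φ(1),φ(9)) = (0,9) ∈ E(G2) ✓
  (2,3) → (φ(2),φ(3)) = (4,5) ∈ E(G2) ✓
  (2,4) → (φ(2),φ(4)) = (3,5) ∈ E(G2) ✓
  (2,7) → (φ(2),φ(7)) = (5,8) ∈ E(G2) ✓
  (2,9) → (φ(2),φ(9)) = (5,9) ∈ E(G2) ✓
  (3,7) → (φ(3),φ(7)) = (4,8) ∈ E(G2) ✓
  (3,8) → (φ(3),φ(8)) = (4,7) ∈ E(G2) ✓
  (3,9) → (φ(3),φ(9)) = (4,9) ∈ E(G2) ✓
  (4,6) → (φ(4),φ(6)) = (2,3) ∈ E(G2) ✓
  (4,7) → (φ(4),φ(7)) = (3,8) ∈ E(G2) ✓
  (4,8) → (φ(4),φ(8)) = (3,7) ∈ E(G2) ✓
  (4,9) → (φ(4),φ(9)) = (3,9) ∈ E(G2) ✓
  (5,7) → (φ(5),φ(7)) = (6,8) ∈ E(G2) ✓
  (5,9) → (φ(5),φ(9)) = (6,9) ∈ E(G2) ✓
  (6,7) → (φ(6),φ(7)) = (2,8) ∈ E(G2) ✓
  (7,8) → (φ(7),φ(8)) = (7,8) ∈ E(G2) ✓
  (8,9) → (φ(8),φ(9)) = (7,9) ∈ E(G2) ✓
All 25 edges of G1 map to edges of G2, and |E(G1)| = |E(G2)| = 25, so φ is a bijection on edges as well as vertices. Hence G1 ≅ G2.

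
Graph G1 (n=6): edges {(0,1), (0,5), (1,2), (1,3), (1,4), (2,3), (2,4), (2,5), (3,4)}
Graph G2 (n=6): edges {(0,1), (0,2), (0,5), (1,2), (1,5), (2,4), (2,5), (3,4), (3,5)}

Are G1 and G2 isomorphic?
Yes, isomorphic

The graphs are isomorphic.
One valid mapping φ: V(G1) → V(G2): 0→3, 1→5, 2→2, 3→0, 4→1, 5→4

Verify φ preserves adjacency — for each edge of G1, its image is an edge of G2:
  (0,1) → (φ(0),φ(1)) = (3,5) ∈ E(G2) ✓
  (0,5) → (φ(0),φ(5)) = (3,4) ∈ E(G2) ✓
  (1,2) → (φ(1),φ(2)) = (2,5) ∈ E(G2) ✓
  (1,3) → (φ(1),φ(3)) = (0,5) ∈ E(G2) ✓
  (1,4) → (φ(1),φ(4)) = (1,5) ∈ E(G2) ✓
  (2,3) → (φ(2),φ(3)) = (0,2) ∈ E(G2) ✓
  (2,4) → (φ(2),φ(4)) = (1,2) ∈ E(G2) ✓
  (2,5) → (φ(2),φ(5)) = (2,4) ∈ E(G2) ✓
  (3,4) → (φ(3),φ(4)) = (0,1) ∈ E(G2) ✓
All 9 edges of G1 map to edges of G2, and |E(G1)| = |E(G2)| = 9, so φ is a bijection on edges as well as vertices. Hence G1 ≅ G2.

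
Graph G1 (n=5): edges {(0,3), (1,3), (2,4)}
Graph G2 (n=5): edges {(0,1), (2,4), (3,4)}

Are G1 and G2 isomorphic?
Yes, isomorphic

The graphs are isomorphic.
One valid mapping φ: V(G1) → V(G2): 0→2, 1→3, 2→0, 3→4, 4→1

Verify φ preserves adjacency — for each edge of G1, its image is an edge of G2:
  (0,3) → (φ(0),φ(3)) = (2,4) ∈ E(G2) ✓
  (1,3) → (φ(1),φ(3)) = (3,4) ∈ E(G2) ✓
  (2,4) → (φ(2),φ(4)) = (0,1) ∈ E(G2) ✓
All 3 edges of G1 map to edges of G2, and |E(G1)| = |E(G2)| = 3, so φ is a bijection on edges as well as vertices. Hence G1 ≅ G2.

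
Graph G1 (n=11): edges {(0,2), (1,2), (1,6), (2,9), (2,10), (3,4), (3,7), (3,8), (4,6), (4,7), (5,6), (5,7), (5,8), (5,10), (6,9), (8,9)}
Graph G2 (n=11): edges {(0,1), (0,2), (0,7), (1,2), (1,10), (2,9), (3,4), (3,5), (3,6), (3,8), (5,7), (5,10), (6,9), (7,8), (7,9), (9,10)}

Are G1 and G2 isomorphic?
Yes, isomorphic

The graphs are isomorphic.
One valid mapping φ: V(G1) → V(G2): 0→4, 1→8, 2→3, 3→1, 4→0, 5→9, 6→7, 7→2, 8→10, 9→5, 10→6

Verify φ preserves adjacency — for each edge of G1, its image is an edge of G2:
  (0,2) → (φ(0),φ(2)) = (3,4) ∈ E(G2) ✓
  (1,2) → (φ(1),φ(2)) = (3,8) ∈ E(G2) ✓
  (1,6) → (φ(1),φ(6)) = (7,8) ∈ E(G2) ✓
  (2,9) → (φ(2),φ(9)) = (3,5) ∈ E(G2) ✓
  (2,10) → (φ(2),φ(10)) = (3,6) ∈ E(G2) ✓
  (3,4) → (φ(3),φ(4)) = (0,1) ∈ E(G2) ✓
  (3,7) → (φ(3),φ(7)) = (1,2) ∈ E(G2) ✓
  (3,8) → (φ(3),φ(8)) = (1,10) ∈ E(G2) ✓
  (4,6) → (φ(4),φ(6)) = (0,7) ∈ E(G2) ✓
  (4,7) → (φ(4),φ(7)) = (0,2) ∈ E(G2) ✓
  (5,6) → (φ(5),φ(6)) = (7,9) ∈ E(G2) ✓
  (5,7) → (φ(5),φ(7)) = (2,9) ∈ E(G2) ✓
  (5,8) → (φ(5),φ(8)) = (9,10) ∈ E(G2) ✓
  (5,10) → (φ(5),φ(10)) = (6,9) ∈ E(G2) ✓
  (6,9) → (φ(6),φ(9)) = (5,7) ∈ E(G2) ✓
  (8,9) → (φ(8),φ(9)) = (5,10) ∈ E(G2) ✓
All 16 edges of G1 map to edges of G2, and |E(G1)| = |E(G2)| = 16, so φ is a bijection on edges as well as vertices. Hence G1 ≅ G2.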